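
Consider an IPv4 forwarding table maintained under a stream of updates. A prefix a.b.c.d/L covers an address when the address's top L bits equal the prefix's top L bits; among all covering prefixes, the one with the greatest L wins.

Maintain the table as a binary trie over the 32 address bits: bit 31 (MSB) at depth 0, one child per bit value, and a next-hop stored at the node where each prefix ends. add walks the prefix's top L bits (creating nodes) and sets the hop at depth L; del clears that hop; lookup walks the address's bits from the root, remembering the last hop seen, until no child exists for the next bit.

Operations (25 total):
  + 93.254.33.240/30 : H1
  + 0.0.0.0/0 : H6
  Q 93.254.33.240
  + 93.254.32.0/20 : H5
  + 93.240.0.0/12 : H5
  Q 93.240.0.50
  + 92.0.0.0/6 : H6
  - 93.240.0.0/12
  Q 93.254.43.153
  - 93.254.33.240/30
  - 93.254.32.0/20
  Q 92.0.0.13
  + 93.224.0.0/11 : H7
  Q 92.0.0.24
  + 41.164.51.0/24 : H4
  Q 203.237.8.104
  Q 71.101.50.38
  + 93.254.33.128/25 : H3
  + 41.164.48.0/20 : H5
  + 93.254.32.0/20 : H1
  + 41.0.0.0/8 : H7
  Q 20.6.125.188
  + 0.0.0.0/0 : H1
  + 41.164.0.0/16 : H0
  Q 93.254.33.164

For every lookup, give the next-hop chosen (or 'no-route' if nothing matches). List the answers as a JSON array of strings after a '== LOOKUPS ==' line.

Apply in order:
  + 93.254.33.240/30 (H1) depth=30
  + 0.0.0.0/0 (H6) depth=0
  lookup 93.254.33.240: bits 010111011111111000100001111100 walk d0:H6→d1:-→d2:-→d3:-→d4:-→d5:-→d6:-→d7:-→d8:-→d9:-→d10:-→d11:-→d12:-→d13:-→d14:-→d15:-→d16:-→d17:-→d18:-→d19:-→d20:-→d21:-→d22:-→d23:-→d24:-→d25:-→d26:-→d27:-→d28:-→d29:-→d30:H1 -> H1
  + 93.254.32.0/20 (H5) depth=20
  + 93.240.0.0/12 (H5) depth=12
  lookup 93.240.0.50: bits 010111011111 walk d0:H6→d1:-→d2:-→d3:-→d4:-→d5:-→d6:-→d7:-→d8:-→d9:-→d10:-→d11:-→d12:H5 -> H5
  + 92.0.0.0/6 (H6) depth=6
  del 93.240.0.0/12 (clear depth 12)
  lookup 93.254.43.153: bits 01011101111111100010 walk d0:H6→d1:-→d2:-→d3:-→d4:-→d5:-→d6:H6→d7:-→d8:-→d9:-→d10:-→d11:-→d12:-→d13:-→d14:-→d15:-→d16:-→d17:-→d18:-→d19:-→d20:H5 -> H5
  del 93.254.33.240/30 (clear depth 30)
  del 93.254.32.0/20 (clear depth 20)
  lookup 92.0.0.13: bits 0101110 walk d0:H6→d1:-→d2:-→d3:-→d4:-→d5:-→d6:H6→d7:- -> H6
  + 93.224.0.0/11 (H7) depth=11
  lookup 92.0.0.24: bits 0101110 walk d0:H6→d1:-→d2:-→d3:-→d4:-→d5:-→d6:H6→d7:- -> H6
  + 41.164.51.0/24 (H4) depth=24
  lookup 203.237.8.104: bits ε walk d0:H6 -> H6
  lookup 71.101.50.38: bits 010 walk d0:H6→d1:-→d2:-→d3:- -> H6
  + 93.254.33.128/25 (H3) depth=25
  + 41.164.48.0/20 (H5) depth=20
  + 93.254.32.0/20 (H1) depth=20
  + 41.0.0.0/8 (H7) depth=8
  lookup 20.6.125.188: bits 00 walk d0:H6→d1:-→d2:- -> H6
  + 0.0.0.0/0 (H1) depth=0
  + 41.164.0.0/16 (H0) depth=16
  lookup 93.254.33.164: bits 0101110111111110001000011 walk d0:H1→d1:-→d2:-→d3:-→d4:-→d5:-→d6:H6→d7:-→d8:-→d9:-→d10:-→d11:H7→d12:-→d13:-→d14:-→d15:-→d16:-→d17:-→d18:-→d19:-→d20:H1→d21:-→d22:-→d23:-→d24:-→d25:H3 -> H3

== LOOKUPS ==
["H1","H5","H5","H6","H6","H6","H6","H6","H3"]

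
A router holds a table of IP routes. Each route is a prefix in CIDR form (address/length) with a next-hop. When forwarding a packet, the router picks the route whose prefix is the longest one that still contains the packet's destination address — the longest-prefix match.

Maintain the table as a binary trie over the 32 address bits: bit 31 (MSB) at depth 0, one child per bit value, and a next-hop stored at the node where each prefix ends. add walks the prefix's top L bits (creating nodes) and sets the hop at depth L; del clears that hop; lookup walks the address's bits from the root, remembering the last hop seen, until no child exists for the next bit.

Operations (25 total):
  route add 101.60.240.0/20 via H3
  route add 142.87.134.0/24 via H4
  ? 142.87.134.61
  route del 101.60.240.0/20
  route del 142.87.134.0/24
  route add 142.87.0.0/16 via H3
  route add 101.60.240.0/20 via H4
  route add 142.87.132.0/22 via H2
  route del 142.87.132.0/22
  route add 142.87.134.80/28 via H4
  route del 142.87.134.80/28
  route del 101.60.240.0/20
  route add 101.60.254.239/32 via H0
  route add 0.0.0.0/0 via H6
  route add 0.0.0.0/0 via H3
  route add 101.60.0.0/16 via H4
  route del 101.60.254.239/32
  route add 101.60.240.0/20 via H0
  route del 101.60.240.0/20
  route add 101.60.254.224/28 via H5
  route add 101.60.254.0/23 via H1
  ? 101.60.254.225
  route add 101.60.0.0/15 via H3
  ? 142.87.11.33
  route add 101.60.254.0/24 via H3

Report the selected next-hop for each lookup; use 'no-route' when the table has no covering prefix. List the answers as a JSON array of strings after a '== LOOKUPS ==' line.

Apply in order:
  + 101.60.240.0/20 (H3) depth=20
  + 142.87.134.0/24 (H4) depth=24
  ? 142.87.134.61  path d0:-→d1:-→d2:-→d3:-→d4:-→d5:-→d6:-→d7:-→d8:-→d9:-→d10:-→d11:-→d12:-→d13:-→d14:-→d15:-→d16:-→d17:-→d18:-→d19:-→d20:-→d21:-→d22:-→d23:-→d24:H4  best=H4
  del 101.60.240.0/20 (clear depth 20)
  del 142.87.134.0/24 (clear depth 24)
  + 142.87.0.0/16 (H3) depth=16
  + 101.60.240.0/20 (H4) depth=20
  + 142.87.132.0/22 (H2) depth=22
  del 142.87.132.0/22 (clear depth 22)
  + 142.87.134.80/28 (H4) depth=28
  del 142.87.134.80/28 (clear depth 28)
  del 101.60.240.0/20 (clear depth 20)
  + 101.60.254.239/32 (H0) depth=32
  + 0.0.0.0/0 (H6) depth=0
  + 0.0.0.0/0 (H3) depth=0
  + 101.60.0.0/16 (H4) depth=16
  del 101.60.254.239/32 (clear depth 32)
  + 101.60.240.0/20 (H0) depth=20
  del 101.60.240.0/20 (clear depth 20)
  + 101.60.254.224/28 (H5) depth=28
  + 101.60.254.0/23 (H1) depth=23
  ? 101.60.254.225  path d0:H3→d1:-→d2:-→d3:-→d4:-→d5:-→d6:-→d7:-→d8:-→d9:-→d10:-→d11:-→d12:-→d13:-→d14:-→d15:-→d16:H4→d17:-→d18:-→d19:-→d20:-→d21:-→d22:-→d23:H1→d24:-→d25:-→d26:-→d27:-→d28:H5  best=H5
  + 101.60.0.0/15 (H3) depth=15
  ? 142.87.11.33  path d0:H3→d1:-→d2:-→d3:-→d4:-→d5:-→d6:-→d7:-→d8:-→d9:-→d10:-→d11:-→d12:-→d13:-→d14:-→d15:-→d16:H3  best=H3
  + 101.60.254.0/24 (H3) depth=24

== LOOKUPS ==
["H4","H5","H3"]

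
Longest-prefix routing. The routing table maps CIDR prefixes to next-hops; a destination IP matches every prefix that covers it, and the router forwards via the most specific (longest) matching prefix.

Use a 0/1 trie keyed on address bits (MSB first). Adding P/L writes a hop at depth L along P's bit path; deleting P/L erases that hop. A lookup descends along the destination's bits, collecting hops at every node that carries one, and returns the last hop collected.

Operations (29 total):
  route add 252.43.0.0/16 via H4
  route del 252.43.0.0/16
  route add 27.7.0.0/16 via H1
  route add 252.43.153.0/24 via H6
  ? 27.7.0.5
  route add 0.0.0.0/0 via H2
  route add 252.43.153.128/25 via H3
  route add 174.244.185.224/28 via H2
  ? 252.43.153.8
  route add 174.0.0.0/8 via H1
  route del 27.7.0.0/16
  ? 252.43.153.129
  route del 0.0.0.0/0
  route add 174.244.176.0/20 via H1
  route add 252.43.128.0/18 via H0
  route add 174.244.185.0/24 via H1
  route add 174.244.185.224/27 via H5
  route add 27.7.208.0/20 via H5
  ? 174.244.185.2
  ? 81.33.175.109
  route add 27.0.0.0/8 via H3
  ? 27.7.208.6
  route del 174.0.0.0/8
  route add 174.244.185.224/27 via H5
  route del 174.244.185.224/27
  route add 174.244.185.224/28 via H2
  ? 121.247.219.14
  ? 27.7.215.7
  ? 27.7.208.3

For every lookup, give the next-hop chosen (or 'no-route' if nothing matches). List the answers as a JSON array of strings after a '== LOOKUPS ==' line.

Trace:
  + 252.43.0.0/16 (H4) depth=16
  del 252.43.0.0/16 (clear depth 16)
  + 27.7.0.0/16 (H1) depth=16
  + 252.43.153.0/24 (H6) depth=24
  Q 27.7.0.5: descend 0001101100000111 ; hops seen [H1] ; pick H1
  + 0.0.0.0/0 (H2) depth=0
  + 252.43.153.128/25 (H3) depth=25
  + 174.244.185.224/28 (H2) depth=28
  Q 252.43.153.8: descend 111111000010101110011001 ; hops seen [H2,H6] ; pick H6
  + 174.0.0.0/8 (H1) depth=8
  del 27.7.0.0/16 (clear depth 16)
  Q 252.43.153.129: descend 1111110000101011100110011 ; hops seen [H2,H6,H3] ; pick H3
  del 0.0.0.0/0 (clear depth 0)
  + 174.244.176.0/20 (H1) depth=20
  + 252.43.128.0/18 (H0) depth=18
  + 174.244.185.0/24 (H1) depth=24
  + 174.244.185.224/27 (H5) depth=27
  + 27.7.208.0/20 (H5) depth=20
  Q 174.244.185.2: descend 101011101111010010111001 ; hops seen [H1,H1,H1] ; pick H1
  Q 81.33.175.109: descend 0 ; hops seen [∅] ; pick no-route
  + 27.0.0.0/8 (H3) depth=8
  Q 27.7.208.6: descend 00011011000001111101 ; hops seen [H3,H5] ; pick H5
  del 174.0.0.0/8 (clear depth 8)
  + 174.244.185.224/27 (H5) depth=27
  del 174.244.185.224/27 (clear depth 27)
  + 174.244.185.224/28 (H2) depth=28
  Q 121.247.219.14: descend 0 ; hops seen [∅] ; pick no-route
  Q 27.7.215.7: descend 00011011000001111101 ; hops seen [H3,H5] ; pick H5
  Q 27.7.208.3: descend 00011011000001111101 ; hops seen [H3,H5] ; pick H5

== LOOKUPS ==
["H1","H6","H3","H1","no-route","H5","no-route","H5","H5"]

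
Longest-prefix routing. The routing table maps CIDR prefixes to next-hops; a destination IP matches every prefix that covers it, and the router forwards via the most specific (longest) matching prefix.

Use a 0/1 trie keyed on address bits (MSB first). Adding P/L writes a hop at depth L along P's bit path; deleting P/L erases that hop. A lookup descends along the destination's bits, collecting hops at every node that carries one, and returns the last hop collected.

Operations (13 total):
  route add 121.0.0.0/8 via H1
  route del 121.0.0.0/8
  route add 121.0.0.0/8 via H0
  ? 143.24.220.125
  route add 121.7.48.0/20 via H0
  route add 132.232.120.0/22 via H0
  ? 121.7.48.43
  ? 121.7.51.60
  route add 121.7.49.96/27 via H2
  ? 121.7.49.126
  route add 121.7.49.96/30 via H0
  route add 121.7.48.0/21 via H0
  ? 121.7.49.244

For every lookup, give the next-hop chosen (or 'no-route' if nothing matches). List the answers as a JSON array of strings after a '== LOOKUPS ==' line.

Process each operation:
  add 121.0.0.0/8 -> H1 at depth 8
  - 121.0.0.0/8 clear@8
  add 121.0.0.0/8 -> H0 at depth 8
  Q 143.24.220.125: descend ε ; hops seen [∅] ; pick no-route
  add 121.7.48.0/20 -> H0 at depth 20
  add 132.232.120.0/22 -> H0 at depth 22
  Q 121.7.48.43: descend 01111001000001110011 ; hops seen [H0,H0] ; pick H0
  Q 121.7.51.60: descend 01111001000001110011 ; hops seen [H0,H0] ; pick H0
  add 121.7.49.96/27 -> H2 at depth 27
  Q 121.7.49.126: descend 011110010000011100110001011 ; hops seen [H0,H0,H2] ; pick H2
  add 121.7.49.96/30 -> H0 at depth 30
  add 121.7.48.0/21 -> H0 at depth 21
  Q 121.7.49.244: descend 011110010000011100110001 ; hops seen [H0,H0,H0] ; pick H0

== LOOKUPS ==
["no-route","H0","H0","H2","H0"]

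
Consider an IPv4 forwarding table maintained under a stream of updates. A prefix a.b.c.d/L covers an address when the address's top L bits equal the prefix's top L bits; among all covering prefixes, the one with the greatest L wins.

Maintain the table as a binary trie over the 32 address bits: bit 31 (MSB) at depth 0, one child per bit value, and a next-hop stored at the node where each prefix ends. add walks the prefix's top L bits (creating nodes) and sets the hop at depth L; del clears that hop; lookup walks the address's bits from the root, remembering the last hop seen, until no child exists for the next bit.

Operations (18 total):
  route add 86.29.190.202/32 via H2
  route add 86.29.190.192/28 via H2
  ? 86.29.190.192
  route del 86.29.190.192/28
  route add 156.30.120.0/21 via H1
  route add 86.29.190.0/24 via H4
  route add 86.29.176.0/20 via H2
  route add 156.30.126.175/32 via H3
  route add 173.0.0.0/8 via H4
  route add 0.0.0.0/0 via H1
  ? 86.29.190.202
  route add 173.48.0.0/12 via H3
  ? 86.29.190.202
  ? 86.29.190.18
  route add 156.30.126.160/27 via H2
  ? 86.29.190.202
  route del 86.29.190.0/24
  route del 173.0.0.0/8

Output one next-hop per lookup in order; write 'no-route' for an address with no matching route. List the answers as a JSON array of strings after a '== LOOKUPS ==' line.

Trace:
  add 86.29.190.202/32 -> H2 at depth 32
  add 86.29.190.192/28 -> H2 at depth 28
  Q 86.29.190.192: descend 0101011000011101101111101100 ; hops seen [H2] ; pick H2
  del 86.29.190.192/28 (clear depth 28)
  add 156.30.120.0/21 -> H1 at depth 21
  add 86.29.190.0/24 -> H4 at depth 24
  add 86.29.176.0/20 -> H2 at depth 20
  add 156.30.126.175/32 -> H3 at depth 32
  add 173.0.0.0/8 -> H4 at depth 8
  add 0.0.0.0/0 -> H1 at depth 0
  Q 86.29.190.202: descend 01010110000111011011111011001010 ; hops seen [H1,H2,H4,H2] ; pick H2
  add 173.48.0.0/12 -> H3 at depth 12
  Q 86.29.190.202: descend 01010110000111011011111011001010 ; hops seen [H1,H2,H4,H2] ; pick H2
  Q 86.29.190.18: descend 010101100001110110111110 ; hops seen [H1,H2,H4] ; pick H4
  add 156.30.126.160/27 -> H2 at depth 27
  Q 86.29.190.202: descend 01010110000111011011111011001010 ; hops seen [H1,H2,H4,H2] ; pick H2
  del 86.29.190.0/24 (clear depth 24)
  del 173.0.0.0/8 (clear depth 8)

== LOOKUPS ==
["H2","H2","H2","H4","H2"]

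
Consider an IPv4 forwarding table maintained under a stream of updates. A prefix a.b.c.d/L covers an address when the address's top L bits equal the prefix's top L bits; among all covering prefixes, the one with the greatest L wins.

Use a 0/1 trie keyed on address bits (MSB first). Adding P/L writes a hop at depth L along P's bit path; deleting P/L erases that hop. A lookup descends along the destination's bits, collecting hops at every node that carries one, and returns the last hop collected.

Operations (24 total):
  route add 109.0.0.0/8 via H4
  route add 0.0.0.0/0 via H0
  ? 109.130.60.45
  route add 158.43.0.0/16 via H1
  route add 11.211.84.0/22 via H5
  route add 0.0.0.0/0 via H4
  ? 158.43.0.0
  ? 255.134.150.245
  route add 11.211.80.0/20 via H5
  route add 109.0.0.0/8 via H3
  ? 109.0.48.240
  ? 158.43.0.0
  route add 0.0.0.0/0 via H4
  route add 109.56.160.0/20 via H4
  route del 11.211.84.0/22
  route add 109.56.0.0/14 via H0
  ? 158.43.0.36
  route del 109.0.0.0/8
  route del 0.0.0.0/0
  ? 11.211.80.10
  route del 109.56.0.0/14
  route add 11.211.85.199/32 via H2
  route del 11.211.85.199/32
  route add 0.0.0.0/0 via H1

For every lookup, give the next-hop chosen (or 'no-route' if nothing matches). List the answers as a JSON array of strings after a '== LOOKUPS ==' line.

Apply in order:
  + 109.0.0.0/8 (H4) depth=8
  + 0.0.0.0/0 (H0) depth=0
  Q 109.130.60.45: descend 01101101 ; hops seen [H0,H4] ; pick H4
  + 158.43.0.0/16 (H1) depth=16
  + 11.211.84.0/22 (H5) depth=22
  + 0.0.0.0/0 (H4) depth=0
  Q 158.43.0.0: descend 1001111000101011 ; hops seen [H4,H1] ; pick H1
  Q 255.134.150.245: descend 1 ; hops seen [H4] ; pick H4
  + 11.211.80.0/20 (H5) depth=20
  + 109.0.0.0/8 (H3) depth=8
  Q 109.0.48.240: descend 01101101 ; hops seen [H4,H3] ; pick H3
  Q 158.43.0.0: descend 1001111000101011 ; hops seen [H4,H1] ; pick H1
  + 0.0.0.0/0 (H4) depth=0
  + 109.56.160.0/20 (H4) depth=20
  - 11.211.84.0/22 clear@22
  + 109.56.0.0/14 (H0) depth=14
  Q 158.43.0.36: descend 1001111000101011 ; hops seen [H4,H1] ; pick H1
  - 109.0.0.0/8 clear@8
  - 0.0.0.0/0 clear@0
  Q 11.211.80.10: descend 000010111101001101010 ; hops seen [H5] ; pick H5
  - 109.56.0.0/14 clear@14
  + 11.211.85.199/32 (H2) depth=32
  - 11.211.85.199/32 clear@32
  + 0.0.0.0/0 (H1) depth=0

== LOOKUPS ==
["H4","H1","H4","H3","H1","H1","H5"]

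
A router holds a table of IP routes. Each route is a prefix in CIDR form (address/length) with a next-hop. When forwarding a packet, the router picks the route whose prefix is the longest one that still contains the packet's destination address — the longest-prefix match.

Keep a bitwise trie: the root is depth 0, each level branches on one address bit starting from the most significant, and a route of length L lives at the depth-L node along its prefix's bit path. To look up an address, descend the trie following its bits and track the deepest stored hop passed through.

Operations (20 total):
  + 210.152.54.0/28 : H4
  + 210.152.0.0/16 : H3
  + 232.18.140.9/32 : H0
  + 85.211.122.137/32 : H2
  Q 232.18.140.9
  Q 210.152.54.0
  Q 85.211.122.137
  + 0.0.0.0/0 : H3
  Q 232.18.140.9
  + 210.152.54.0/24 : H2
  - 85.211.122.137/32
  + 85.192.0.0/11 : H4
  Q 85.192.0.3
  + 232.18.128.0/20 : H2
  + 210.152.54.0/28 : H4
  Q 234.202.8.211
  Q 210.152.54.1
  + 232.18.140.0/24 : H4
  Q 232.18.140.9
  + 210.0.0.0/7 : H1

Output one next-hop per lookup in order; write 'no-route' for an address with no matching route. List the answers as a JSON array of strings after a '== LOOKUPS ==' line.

Trace:
  add 210.152.54.0/28 -> H4 at depth 28
  add 210.152.0.0/16 -> H3 at depth 16
  add 232.18.140.9/32 -> H0 at depth 32
  add 85.211.122.137/32 -> H2 at depth 32
  lookup 232.18.140.9: bits 11101000000100101000110000001001 walk d0:-→d1:-→d2:-→d3:-→d4:-→d5:-→d6:-→d7:-→d8:-→d9:-→d10:-→d11:-→d12:-→d13:-→d14:-→d15:-→d16:-→d17:-→d18:-→d19:-→d20:-→d21:-→d22:-→d23:-→d24:-→d25:-→d26:-→d27:-→d28:-→d29:-→d30:-→d31:-→d32:H0 -> H0
  lookup 210.152.54.0: bits 1101001010011000001101100000 walk d0:-→d1:-→d2:-→d3:-→d4:-→d5:-→d6:-→d7:-→d8:-→d9:-→d10:-→d11:-→d12:-→d13:-→d14:-→d15:-→d16:H3→d17:-→d18:-→d19:-→d20:-→d21:-→d22:-→d23:-→d24:-→d25:-→d26:-→d27:-→d28:H4 -> H4
  lookup 85.211.122.137: bits 01010101110100110111101010001001 walk d0:-→d1:-→d2:-→d3:-→d4:-→d5:-→d6:-→d7:-→d8:-→d9:-→d10:-→d11:-→d12:-→d13:-→d14:-→d15:-→d16:-→d17:-→d18:-→d19:-→d20:-→d21:-→d22:-→d23:-→d24:-→d25:-→d26:-→d27:-→d28:-→d29:-→d30:-→d31:-→d32:H2 -> H2
  add 0.0.0.0/0 -> H3 at depth 0
  lookup 232.18.140.9: bits 11101000000100101000110000001001 walk d0:H3→d1:-→d2:-→d3:-→d4:-→d5:-→d6:-→d7:-→d8:-→d9:-→d10:-→d11:-→d12:-→d13:-→d14:-→d15:-→d16:-→d17:-→d18:-→d19:-→d20:-→d21:-→d22:-→d23:-→d24:-→d25:-→d26:-→d27:-→d28:-→d29:-→d30:-→d31:-→d32:H0 -> H0
  add 210.152.54.0/24 -> H2 at depth 24
  del 85.211.122.137/32 (clear depth 32)
  add 85.192.0.0/11 -> H4 at depth 11
  lookup 85.192.0.3: bits 01010101110 walk d0:H3→d1:-→d2:-→d3:-→d4:-→d5:-→d6:-→d7:-→d8:-→d9:-→d10:-→d11:H4 -> H4
  add 232.18.128.0/20 -> H2 at depth 20
  add 210.152.54.0/28 -> H4 at depth 28
  lookup 234.202.8.211: bits 111010 walk d0:H3→d1:-→d2:-→d3:-→d4:-→d5:-→d6:- -> H3
  lookup 210.152.54.1: bits 1101001010011000001101100000 walk d0:H3→d1:-→d2:-→d3:-→d4:-→d5:-→d6:-→d7:-→d8:-→d9:-→d10:-→d11:-→d12:-→d13:-→d14:-→d15:-→d16:H3→d17:-→d18:-→d19:-→d20:-→d21:-→d22:-→d23:-→d24:H2→d25:-→d26:-→d27:-→d28:H4 -> H4
  add 232.18.140.0/24 -> H4 at depth 24
  lookup 232.18.140.9: bits 11101000000100101000110000001001 walk d0:H3→d1:-→d2:-→d3:-→d4:-→d5:-→d6:-→d7:-→d8:-→d9:-→d10:-→d11:-→d12:-→d13:-→d14:-→d15:-→d16:-→d17:-→d18:-→d19:-→d20:H2→d21:-→d22:-→d23:-→d24:H4→d25:-→d26:-→d27:-→d28:-→d29:-→d30:-→d31:-→d32:H0 -> H0
  add 210.0.0.0/7 -> H1 at depth 7

== LOOKUPS ==
["H0","H4","H2","H0","H4","H3","H4","H0"]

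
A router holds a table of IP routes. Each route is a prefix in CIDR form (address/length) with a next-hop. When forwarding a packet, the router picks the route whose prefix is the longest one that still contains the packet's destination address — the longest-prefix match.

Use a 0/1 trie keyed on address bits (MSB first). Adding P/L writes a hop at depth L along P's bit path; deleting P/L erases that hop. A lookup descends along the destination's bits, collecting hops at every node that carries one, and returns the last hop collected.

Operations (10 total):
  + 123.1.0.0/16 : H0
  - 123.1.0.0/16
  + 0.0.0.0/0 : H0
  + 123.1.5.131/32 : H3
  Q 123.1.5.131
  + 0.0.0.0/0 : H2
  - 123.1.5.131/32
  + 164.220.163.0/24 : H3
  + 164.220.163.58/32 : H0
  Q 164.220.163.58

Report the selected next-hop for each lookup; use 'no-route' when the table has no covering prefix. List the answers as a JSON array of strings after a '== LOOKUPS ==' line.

Process each operation:
  + 123.1.0.0/16 (H0) depth=16
  - 123.1.0.0/16 clear@16
  + 0.0.0.0/0 (H0) depth=0
  + 123.1.5.131/32 (H3) depth=32
  Q 123.1.5.131: descend 01111011000000010000010110000011 ; hops seen [H0,H3] ; pick H3
  + 0.0.0.0/0 (H2) depth=0
  - 123.1.5.131/32 clear@32
  + 164.220.163.0/24 (H3) depth=24
  + 164.220.163.58/32 (H0) depth=32
  Q 164.220.163.58: descend 10100100110111001010001100111010 ; hops seen [H2,H3,H0] ; pick H0

== LOOKUPS ==
["H3","H0"]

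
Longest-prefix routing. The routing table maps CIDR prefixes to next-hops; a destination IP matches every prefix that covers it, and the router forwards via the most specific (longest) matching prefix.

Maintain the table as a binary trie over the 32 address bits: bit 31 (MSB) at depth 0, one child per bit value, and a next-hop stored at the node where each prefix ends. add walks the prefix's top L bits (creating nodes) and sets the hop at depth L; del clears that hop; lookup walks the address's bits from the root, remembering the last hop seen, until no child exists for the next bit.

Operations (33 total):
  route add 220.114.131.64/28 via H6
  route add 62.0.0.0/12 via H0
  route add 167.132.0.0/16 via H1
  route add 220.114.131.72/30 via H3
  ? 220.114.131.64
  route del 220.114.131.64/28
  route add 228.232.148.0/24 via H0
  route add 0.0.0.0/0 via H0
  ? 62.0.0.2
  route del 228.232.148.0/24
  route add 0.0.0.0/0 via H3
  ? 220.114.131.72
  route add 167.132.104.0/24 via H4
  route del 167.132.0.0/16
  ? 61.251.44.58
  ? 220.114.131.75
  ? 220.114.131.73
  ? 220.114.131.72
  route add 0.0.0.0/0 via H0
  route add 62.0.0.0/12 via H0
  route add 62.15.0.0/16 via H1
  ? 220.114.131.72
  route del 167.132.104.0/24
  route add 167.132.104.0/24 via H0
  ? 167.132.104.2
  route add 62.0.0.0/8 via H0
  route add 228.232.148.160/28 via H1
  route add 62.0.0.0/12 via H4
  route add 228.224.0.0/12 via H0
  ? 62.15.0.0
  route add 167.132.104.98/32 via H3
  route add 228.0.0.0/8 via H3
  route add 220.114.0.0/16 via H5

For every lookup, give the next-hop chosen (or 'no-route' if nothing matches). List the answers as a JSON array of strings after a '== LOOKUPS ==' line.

Trace:
  add 220.114.131.64/28 -> H6 at depth 28
  add 62.0.0.0/12 -> H0 at depth 12
  add 167.132.0.0/16 -> H1 at depth 16
  add 220.114.131.72/30 -> H3 at depth 30
  Q 220.114.131.64: descend 1101110001110010100000110100 ; hops seen [H6] ; pick H6
  del 220.114.131.64/28 (clear depth 28)
  add 228.232.148.0/24 -> H0 at depth 24
  add 0.0.0.0/0 -> H0 at depth 0
  Q 62.0.0.2: descend 001111100000 ; hops seen [H0,H0] ; pick H0
  del 228.232.148.0/24 (clear depth 24)
  add 0.0.0.0/0 -> H3 at depth 0
  Q 220.114.131.72: descend 110111000111001010000011010010 ; hops seen [H3,H3] ; pick H3
  add 167.132.104.0/24 -> H4 at depth 24
  del 167.132.0.0/16 (clear depth 16)
  Q 61.251.44.58: descend 001111 ; hops seen [H3] ; pick H3
  Q 220.114.131.75: descend 110111000111001010000011010010 ; hops seen [H3,H3] ; pick H3
  Q 220.114.131.73: descend 110111000111001010000011010010 ; hops seen [H3,H3] ; pick H3
  Q 220.114.131.72: descend 110111000111001010000011010010 ; hops seen [H3,H3] ; pick H3
  add 0.0.0.0/0 -> H0 at depth 0
  add 62.0.0.0/12 -> H0 at depth 12
  add 62.15.0.0/16 -> H1 at depth 16
  Q 220.114.131.72: descend 110111000111001010000011010010 ; hops seen [H0,H3] ; pick H3
  del 167.132.104.0/24 (clear depth 24)
  add 167.132.104.0/24 -> H0 at depth 24
  Q 167.132.104.2: descend 101001111000010001101000 ; hops seen [H0,H0] ; pick H0
  add 62.0.0.0/8 -> H0 at depth 8
  add 228.232.148.160/28 -> H1 at depth 28
  add 62.0.0.0/12 -> H4 at depth 12
  add 228.224.0.0/12 -> H0 at depth 12
  Q 62.15.0.0: descend 0011111000001111 ; hops seen [H0,H0,H4,H1] ; pick H1
  add 167.132.104.98/32 -> H3 at depth 32
  add 228.0.0.0/8 -> H3 at depth 8
  add 220.114.0.0/16 -> H5 at depth 16

== LOOKUPS ==
["H6","H0","H3","H3","H3","H3","H3","H3","H0","H1"]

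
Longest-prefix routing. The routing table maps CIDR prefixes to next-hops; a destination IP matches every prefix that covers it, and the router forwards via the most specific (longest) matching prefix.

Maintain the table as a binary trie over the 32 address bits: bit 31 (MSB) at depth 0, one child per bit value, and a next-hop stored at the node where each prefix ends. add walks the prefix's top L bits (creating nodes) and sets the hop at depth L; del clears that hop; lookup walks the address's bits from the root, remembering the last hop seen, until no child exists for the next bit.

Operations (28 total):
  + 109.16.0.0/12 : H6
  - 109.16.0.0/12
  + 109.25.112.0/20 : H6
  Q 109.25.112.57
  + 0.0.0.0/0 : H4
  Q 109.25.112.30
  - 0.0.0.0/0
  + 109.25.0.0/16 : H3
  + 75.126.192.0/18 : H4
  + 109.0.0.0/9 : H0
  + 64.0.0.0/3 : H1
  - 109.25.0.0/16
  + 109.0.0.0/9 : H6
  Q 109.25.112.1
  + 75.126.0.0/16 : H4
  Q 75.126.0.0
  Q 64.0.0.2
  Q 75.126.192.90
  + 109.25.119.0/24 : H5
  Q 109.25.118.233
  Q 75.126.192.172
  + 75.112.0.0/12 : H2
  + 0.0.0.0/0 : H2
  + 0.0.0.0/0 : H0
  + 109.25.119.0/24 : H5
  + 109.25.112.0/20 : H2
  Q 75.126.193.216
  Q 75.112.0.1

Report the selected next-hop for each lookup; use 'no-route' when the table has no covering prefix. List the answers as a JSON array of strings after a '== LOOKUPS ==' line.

Apply in order:
  + 109.16.0.0/12 (H6) depth=12
  - 109.16.0.0/12 clear@12
  + 109.25.112.0/20 (H6) depth=20
  lookup 109.25.112.57: bits 01101101000110010111 walk d0:-→d1:-→d2:-→d3:-→d4:-→d5:-→d6:-→d7:-→d8:-→d9:-→d10:-→d11:-→d12:-→d13:-→d14:-→d15:-→d16:-→d17:-→d18:-→d19:-→d20:H6 -> H6
  + 0.0.0.0/0 (H4) depth=0
  lookup 109.25.112.30: bits 01101101000110010111 walk d0:H4→d1:-→d2:-→d3:-→d4:-→d5:-→d6:-→d7:-→d8:-→d9:-→d10:-→d11:-→d12:-→d13:-→d14:-→d15:-→d16:-→d17:-→d18:-→d19:-→d20:H6 -> H6
  - 0.0.0.0/0 clear@0
  + 109.25.0.0/16 (H3) depth=16
  + 75.126.192.0/18 (H4) depth=18
  + 109.0.0.0/9 (H0) depth=9
  + 64.0.0.0/3 (H1) depth=3
  - 109.25.0.0/16 clear@16
  + 109.0.0.0/9 (H6) depth=9
  lookup 109.25.112.1: bits 01101101000110010111 walk d0:-→d1:-→d2:-→d3:-→d4:-→d5:-→d6:-→d7:-→d8:-→d9:H6→d10:-→d11:-→d12:-→d13:-→d14:-→d15:-→d16:-→d17:-→d18:-→d19:-→d20:H6 -> H6
  + 75.126.0.0/16 (H4) depth=16
  lookup 75.126.0.0: bits 0100101101111110 walk d0:-→d1:-→d2:-→d3:H1→d4:-→d5:-→d6:-→d7:-→d8:-→d9:-→d10:-→d11:-→d12:-→d13:-→d14:-→d15:-→d16:H4 -> H4
  lookup 64.0.0.2: bits 0100 walk d0:-→d1:-→d2:-→d3:H1→d4:- -> H1
  lookup 75.126.192.90: bits 010010110111111011 walk d0:-→d1:-→d2:-→d3:H1→d4:-→d5:-→d6:-→d7:-→d8:-→d9:-→d10:-→d11:-→d12:-→d13:-→d14:-→d15:-→d16:H4→d17:-→d18:H4 -> H4
  + 109.25.119.0/24 (H5) depth=24
  lookup 109.25.118.233: bits 01101101000110010111011 walk d0:-→d1:-→d2:-→d3:-→d4:-→d5:-→d6:-→d7:-→d8:-→d9:H6→d10:-→d11:-→d12:-→d13:-→d14:-→d15:-→d16:-→d17:-→d18:-→d19:-→d20:H6→d21:-→d22:-→d23:- -> H6
  lookup 75.126.192.172: bits 010010110111111011 walk d0:-→d1:-→d2:-→d3:H1→d4:-→d5:-→d6:-→d7:-→d8:-→d9:-→d10:-→d11:-→d12:-→d13:-→d14:-→d15:-→d16:H4→d17:-→d18:H4 -> H4
  + 75.112.0.0/12 (H2) depth=12
  + 0.0.0.0/0 (H2) depth=0
  + 0.0.0.0/0 (H0) depth=0
  + 109.25.119.0/24 (H5) depth=24
  + 109.25.112.0/20 (H2) depth=20
  lookup 75.126.193.216: bits 010010110111111011 walk d0:H0→d1:-→d2:-→d3:H1→d4:-→d5:-→d6:-→d7:-→d8:-→d9:-→d10:-→d11:-→d12:H2→d13:-→d14:-→d15:-→d16:H4→d17:-→d18:H4 -> H4
  lookup 75.112.0.1: bits 010010110111 walk d0:H0→d1:-→d2:-→d3:H1→d4:-→d5:-→d6:-→d7:-→d8:-→d9:-→d10:-→d11:-→d12:H2 -> H2

== LOOKUPS ==
["H6","H6","H6","H4","H1","H4","H6","H4","H4","H2"]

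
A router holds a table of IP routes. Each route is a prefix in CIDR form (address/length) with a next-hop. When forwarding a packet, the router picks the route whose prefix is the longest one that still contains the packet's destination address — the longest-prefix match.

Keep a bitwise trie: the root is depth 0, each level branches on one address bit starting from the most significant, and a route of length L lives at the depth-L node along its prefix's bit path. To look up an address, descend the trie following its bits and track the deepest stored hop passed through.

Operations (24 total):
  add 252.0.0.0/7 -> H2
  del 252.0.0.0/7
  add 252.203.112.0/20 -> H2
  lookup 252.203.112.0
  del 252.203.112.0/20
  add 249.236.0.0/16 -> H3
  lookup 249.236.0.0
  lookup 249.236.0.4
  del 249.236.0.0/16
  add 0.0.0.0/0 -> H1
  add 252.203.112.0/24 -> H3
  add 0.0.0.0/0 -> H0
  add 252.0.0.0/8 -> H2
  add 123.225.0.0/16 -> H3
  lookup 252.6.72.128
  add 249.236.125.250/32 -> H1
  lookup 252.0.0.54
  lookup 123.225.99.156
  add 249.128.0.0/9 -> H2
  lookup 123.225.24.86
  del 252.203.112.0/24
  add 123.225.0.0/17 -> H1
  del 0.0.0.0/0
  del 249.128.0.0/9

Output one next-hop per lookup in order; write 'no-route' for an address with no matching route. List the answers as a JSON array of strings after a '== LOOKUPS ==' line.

Process each operation:
  + 252.0.0.0/7 (H2) depth=7
  - 252.0.0.0/7 clear@7
  + 252.203.112.0/20 (H2) depth=20
  ? 252.203.112.0  path d0:-→d1:-→d2:-→d3:-→d4:-→d5:-→d6:-→d7:-→d8:-→d9:-→d10:-→d11:-→d12:-→d13:-→d14:-→d15:-→d16:-→d17:-→d18:-→d19:-→d20:H2  best=H2
  - 252.203.112.0/20 clear@20
  + 249.236.0.0/16 (H3) depth=16
  ? 249.236.0.0  path d0:-→d1:-→d2:-→d3:-→d4:-→d5:-→d6:-→d7:-→d8:-→d9:-→d10:-→d11:-→d12:-→d13:-→d14:-→d15:-→d16:H3  best=H3
  ? 249.236.0.4  path d0:-→d1:-→d2:-→d3:-→d4:-→d5:-→d6:-→d7:-→d8:-→d9:-→d10:-→d11:-→d12:-→d13:-→d14:-→d15:-→d16:H3  best=H3
  - 249.236.0.0/16 clear@16
  + 0.0.0.0/0 (H1) depth=0
  + 252.203.112.0/24 (H3) depth=24
  + 0.0.0.0/0 (H0) depth=0
  + 252.0.0.0/8 (H2) depth=8
  + 123.225.0.0/16 (H3) depth=16
  ? 252.6.72.128  path d0:H0→d1:-→d2:-→d3:-→d4:-→d5:-→d6:-→d7:-→d8:H2  best=H2
  + 249.236.125.250/32 (H1) depth=32
  ? 252.0.0.54  path d0:H0→d1:-→d2:-→d3:-→d4:-→d5:-→d6:-→d7:-→d8:H2  best=H2
  ? 123.225.99.156  path d0:H0→d1:-→d2:-→d3:-→d4:-→d5:-→d6:-→d7:-→d8:-→d9:-→d10:-→d11:-→d12:-→d13:-→d14:-→d15:-→d16:H3  best=H3
  + 249.128.0.0/9 (H2) depth=9
  ? 123.225.24.86  path d0:H0→d1:-→d2:-→d3:-→d4:-→d5:-→d6:-→d7:-→d8:-→d9:-→d10:-→d11:-→d12:-→d13:-→d14:-→d15:-→d16:H3  best=H3
  - 252.203.112.0/24 clear@24
  + 123.225.0.0/17 (H1) depth=17
  - 0.0.0.0/0 clear@0
  - 249.128.0.0/9 clear@9

== LOOKUPS ==
["H2","H3","H3","H2","H2","H3","H3"]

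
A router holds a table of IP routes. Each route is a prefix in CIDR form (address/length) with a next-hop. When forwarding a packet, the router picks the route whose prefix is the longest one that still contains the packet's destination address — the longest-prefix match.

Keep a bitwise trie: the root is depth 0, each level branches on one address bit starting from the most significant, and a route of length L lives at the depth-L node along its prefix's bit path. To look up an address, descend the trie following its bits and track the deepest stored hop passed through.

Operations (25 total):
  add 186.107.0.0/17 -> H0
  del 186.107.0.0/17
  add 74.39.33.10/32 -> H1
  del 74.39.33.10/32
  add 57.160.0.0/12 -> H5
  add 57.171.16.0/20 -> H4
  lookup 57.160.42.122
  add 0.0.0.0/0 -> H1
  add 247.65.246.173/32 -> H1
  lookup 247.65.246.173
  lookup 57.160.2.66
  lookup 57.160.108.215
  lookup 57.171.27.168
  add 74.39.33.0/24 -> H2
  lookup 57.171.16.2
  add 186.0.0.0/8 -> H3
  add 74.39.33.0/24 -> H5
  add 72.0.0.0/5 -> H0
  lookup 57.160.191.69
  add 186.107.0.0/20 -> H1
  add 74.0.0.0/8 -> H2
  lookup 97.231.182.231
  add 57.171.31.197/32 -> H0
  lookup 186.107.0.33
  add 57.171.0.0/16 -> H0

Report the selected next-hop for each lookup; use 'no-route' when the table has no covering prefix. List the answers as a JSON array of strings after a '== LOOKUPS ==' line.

Process each operation:
  add 186.107.0.0/17 -> H0 at depth 17
  - 186.107.0.0/17 clear@17
  add 74.39.33.10/32 -> H1 at depth 32
  - 74.39.33.10/32 clear@32
  add 57.160.0.0/12 -> H5 at depth 12
  add 57.171.16.0/20 -> H4 at depth 20
  lookup 57.160.42.122: bits 001110011010 walk d0:-→d1:-→d2:-→d3:-→d4:-→d5:-→d6:-→d7:-→d8:-→d9:-→d10:-→d11:-→d12:H5 -> H5
  add 0.0.0.0/0 -> H1 at depth 0
  add 247.65.246.173/32 -> H1 at depth 32
  lookup 247.65.246.173: bits 11110111010000011111011010101101 walk d0:H1→d1:-→d2:-→d3:-→d4:-→d5:-→d6:-→d7:-→d8:-→d9:-→d10:-→d11:-→d12:-→d13:-→d14:-→d15:-→d16:-→d17:-→d18:-→d19:-→d20:-→d21:-→d22:-→d23:-→d24:-→d25:-→d26:-→d27:-→d28:-→d29:-→d30:-→d31:-→d32:H1 -> H1
  lookup 57.160.2.66: bits 001110011010 walk d0:H1→d1:-→d2:-→d3:-→d4:-→d5:-→d6:-→d7:-→d8:-→d9:-→d10:-→d11:-→d12:H5 -> H5
  lookup 57.160.108.215: bits 001110011010 walk d0:H1→d1:-→d2:-→d3:-→d4:-→d5:-→d6:-→d7:-→d8:-→d9:-→d10:-→d11:-→d12:H5 -> H5
  lookup 57.171.27.168: bits 00111001101010110001 walk d0:H1→d1:-→d2:-→d3:-→d4:-→d5:-→d6:-→d7:-→d8:-→d9:-→d10:-→d11:-→d12:H5→d13:-→d14:-→d15:-→d16:-→d17:-→d18:-→d19:-→d20:H4 -> H4
  add 74.39.33.0/24 -> H2 at depth 24
  lookup 57.171.16.2: bits 00111001101010110001 walk d0:H1→d1:-→d2:-→d3:-→d4:-→d5:-→d6:-→d7:-→d8:-→d9:-→d10:-→d11:-→d12:H5→d13:-→d14:-→d15:-→d16:-→d17:-→d18:-→d19:-→d20:H4 -> H4
  add 186.0.0.0/8 -> H3 at depth 8
  add 74.39.33.0/24 -> H5 at depth 24
  add 72.0.0.0/5 -> H0 at depth 5
  lookup 57.160.191.69: bits 001110011010 walk d0:H1→d1:-→d2:-→d3:-→d4:-→d5:-→d6:-→d7:-→d8:-→d9:-→d10:-→d11:-→d12:H5 -> H5
  add 186.107.0.0/20 -> H1 at depth 20
  add 74.0.0.0/8 -> H2 at depth 8
  lookup 97.231.182.231: bits 01 walk d0:H1→d1:-→d2:- -> H1
  add 57.171.31.197/32 -> H0 at depth 32
  lookup 186.107.0.33: bits 10111010011010110000 walk d0:H1→d1:-→d2:-→d3:-→d4:-→d5:-→d6:-→d7:-→d8:H3→d9:-→d10:-→d11:-→d12:-→d13:-→d14:-→d15:-→d16:-→d17:-→d18:-→d19:-→d20:H1 -> H1
  add 57.171.0.0/16 -> H0 at depth 16

== LOOKUPS ==
["H5","H1","H5","H5","H4","H4","H5","H1","H1"]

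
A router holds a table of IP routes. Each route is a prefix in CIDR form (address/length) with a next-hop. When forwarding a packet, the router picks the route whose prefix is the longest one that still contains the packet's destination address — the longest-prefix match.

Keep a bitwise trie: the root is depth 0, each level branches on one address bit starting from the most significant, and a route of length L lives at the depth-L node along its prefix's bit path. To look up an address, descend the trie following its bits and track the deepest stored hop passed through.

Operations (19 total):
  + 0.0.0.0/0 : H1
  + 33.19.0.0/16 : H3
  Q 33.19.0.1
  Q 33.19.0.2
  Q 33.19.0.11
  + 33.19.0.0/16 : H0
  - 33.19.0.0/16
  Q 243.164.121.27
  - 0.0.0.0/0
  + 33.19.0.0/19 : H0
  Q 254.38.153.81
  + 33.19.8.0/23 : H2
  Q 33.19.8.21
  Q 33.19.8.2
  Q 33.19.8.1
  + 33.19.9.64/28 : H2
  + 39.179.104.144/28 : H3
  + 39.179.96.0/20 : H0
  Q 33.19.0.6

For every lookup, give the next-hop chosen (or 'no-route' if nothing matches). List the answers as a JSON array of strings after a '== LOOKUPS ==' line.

Apply in order:
  + 0.0.0.0/0 (H1) depth=0
  + 33.19.0.0/16 (H3) depth=16
  ? 33.19.0.1  path d0:H1→d1:-→d2:-→d3:-→d4:-→d5:-→d6:-→d7:-→d8:-→d9:-→d10:-→d11:-→d12:-→d13:-→d14:-→d15:-→d16:H3  best=H3
  ? 33.19.0.2  path d0:H1→d1:-→d2:-→d3:-→d4:-→d5:-→d6:-→d7:-→d8:-→d9:-→d10:-→d11:-→d12:-→d13:-→d14:-→d15:-→d16:H3  best=H3
  ? 33.19.0.11  path d0:H1→d1:-→d2:-→d3:-→d4:-→d5:-→d6:-→d7:-→d8:-→d9:-→d10:-→d11:-→d12:-→d13:-→d14:-→d15:-→d16:H3  best=H3
  + 33.19.0.0/16 (H0) depth=16
  del 33.19.0.0/16 (clear depth 16)
  ? 243.164.121.27  path d0:H1  best=H1
  del 0.0.0.0/0 (clear depth 0)
  + 33.19.0.0/19 (H0) depth=19
  ? 254.38.153.81  path d0:-  best=no-route
  + 33.19.8.0/23 (H2) depth=23
  ? 33.19.8.21  path d0:-→d1:-→d2:-→d3:-→d4:-→d5:-→d6:-→d7:-→d8:-→d9:-→d10:-→d11:-→d12:-→d13:-→d14:-→d15:-→d16:-→d17:-→d18:-→d19:H0→d20:-→d21:-→d22:-→d23:H2  best=H2
  ? 33.19.8.2  path d0:-→d1:-→d2:-→d3:-→d4:-→d5:-→d6:-→d7:-→d8:-→d9:-→d10:-→d11:-→d12:-→d13:-→d14:-→d15:-→d16:-→d17:-→d18:-→d19:H0→d20:-→d21:-→d22:-→d23:H2  best=H2
  ? 33.19.8.1  path d0:-→d1:-→d2:-→d3:-→d4:-→d5:-→d6:-→d7:-→d8:-→d9:-→d10:-→d11:-→d12:-→d13:-→d14:-→d15:-→d16:-→d17:-→d18:-→d19:H0→d20:-→d21:-→d22:-→d23:H2  best=H2
  + 33.19.9.64/28 (H2) depth=28
  + 39.179.104.144/28 (H3) depth=28
  + 39.179.96.0/20 (H0) depth=20
  ? 33.19.0.6  path d0:-→d1:-→d2:-→d3:-→d4:-→d5:-→d6:-→d7:-→d8:-→d9:-→d10:-→d11:-→d12:-→d13:-→d14:-→d15:-→d16:-→d17:-→d18:-→d19:H0→d20:-  best=H0

== LOOKUPS ==
["H3","H3","H3","H1","no-route","H2","H2","H2","H0"]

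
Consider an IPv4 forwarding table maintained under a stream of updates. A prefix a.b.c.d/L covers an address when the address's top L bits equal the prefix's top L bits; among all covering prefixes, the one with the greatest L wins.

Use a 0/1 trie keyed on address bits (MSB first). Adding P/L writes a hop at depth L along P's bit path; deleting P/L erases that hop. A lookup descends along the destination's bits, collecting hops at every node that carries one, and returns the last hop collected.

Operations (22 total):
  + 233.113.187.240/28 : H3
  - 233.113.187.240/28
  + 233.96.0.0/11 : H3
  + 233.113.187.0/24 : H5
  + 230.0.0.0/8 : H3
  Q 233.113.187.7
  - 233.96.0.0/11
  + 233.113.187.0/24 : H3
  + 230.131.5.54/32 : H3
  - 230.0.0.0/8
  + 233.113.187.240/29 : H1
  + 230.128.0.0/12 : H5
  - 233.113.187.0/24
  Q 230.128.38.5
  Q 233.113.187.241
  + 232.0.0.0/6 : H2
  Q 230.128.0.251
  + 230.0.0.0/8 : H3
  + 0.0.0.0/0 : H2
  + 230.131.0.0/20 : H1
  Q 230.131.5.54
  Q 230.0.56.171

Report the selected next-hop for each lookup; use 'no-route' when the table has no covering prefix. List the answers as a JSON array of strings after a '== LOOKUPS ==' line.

Apply in order:
  + 233.113.187.240/28 (H3) depth=28
  del 233.113.187.240/28 (clear depth 28)
  + 233.96.0.0/11 (H3) depth=11
  + 233.113.187.0/24 (H5) depth=24
  + 230.0.0.0/8 (H3) depth=8
  lookup 233.113.187.7: bits 111010010111000110111011 walk d0:-→d1:-→d2:-→d3:-→d4:-→d5:-→d6:-→d7:-→d8:-→d9:-→d10:-→d11:H3→d12:-→d13:-→d14:-→d15:-→d16:-→d17:-→d18:-→d19:-→d20:-→d21:-→d22:-→d23:-→d24:H5 -> H5
  del 233.96.0.0/11 (clear depth 11)
  + 233.113.187.0/24 (H3) depth=24
  + 230.131.5.54/32 (H3) depth=32
  del 230.0.0.0/8 (clear depth 8)
  + 233.113.187.240/29 (H1) depth=29
  + 230.128.0.0/12 (H5) depth=12
  del 233.113.187.0/24 (clear depth 24)
  lookup 230.128.38.5: bits 11100110100000 walk d0:-→d1:-→d2:-→d3:-→d4:-→d5:-→d6:-→d7:-→d8:-→d9:-→d10:-→d11:-→d12:H5→d13:-→d14:- -> H5
  lookup 233.113.187.241: bits 11101001011100011011101111110 walk d0:-→d1:-→d2:-→d3:-→d4:-→d5:-→d6:-→d7:-→d8:-→d9:-→d10:-→d11:-→d12:-→d13:-→d14:-→d15:-→d16:-→d17:-→d18:-→d19:-→d20:-→d21:-→d22:-→d23:-→d24:-→d25:-→d26:-→d27:-→d28:-→d29:H1 -> H1
  + 232.0.0.0/6 (H2) depth=6
  lookup 230.128.0.251: bits 11100110100000 walk d0:-→d1:-→d2:-→d3:-→d4:-→d5:-→d6:-→d7:-→d8:-→d9:-→d10:-→d11:-→d12:H5→d13:-→d14:- -> H5
  + 230.0.0.0/8 (H3) depth=8
  + 0.0.0.0/0 (H2) depth=0
  + 230.131.0.0/20 (H1) depth=20
  lookup 230.131.5.54: bits 11100110100000110000010100110110 walk d0:H2→d1:-→d2:-→d3:-→d4:-→d5:-→d6:-→d7:-→d8:H3→d9:-→d10:-→d11:-→d12:H5→d13:-→d14:-→d15:-→d16:-→d17:-→d18:-→d19:-→d20:H1→d21:-→d22:-→d23:-→d24:-→d25:-→d26:-→d27:-→d28:-→d29:-→d30:-→d31:-→d32:H3 -> H3
  lookup 230.0.56.171: bits 11100110 walk d0:H2→d1:-→d2:-→d3:-→d4:-→d5:-→d6:-→d7:-→d8:H3 -> H3

== LOOKUPS ==
["H5","H5","H1","H5","H3","H3"]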